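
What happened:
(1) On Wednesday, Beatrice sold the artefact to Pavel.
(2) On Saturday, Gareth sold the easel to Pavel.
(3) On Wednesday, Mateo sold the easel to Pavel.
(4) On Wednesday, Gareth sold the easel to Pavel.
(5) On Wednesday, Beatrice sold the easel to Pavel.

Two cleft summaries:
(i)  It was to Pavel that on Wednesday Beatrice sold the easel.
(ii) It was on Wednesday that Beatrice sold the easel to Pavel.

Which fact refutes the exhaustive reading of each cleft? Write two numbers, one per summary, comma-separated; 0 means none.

Summary (i) focuses "Pavel" (the recipient); background Beatrice as agent and the easel as thing and on Wednesday as setting. No fact matches that background with a different recipient, so 0.
Summary (ii) focuses "on Wednesday" (the setting); background Beatrice as agent and the easel as thing and Pavel as recipient. No fact matches that background with a different setting, so 0.

0, 0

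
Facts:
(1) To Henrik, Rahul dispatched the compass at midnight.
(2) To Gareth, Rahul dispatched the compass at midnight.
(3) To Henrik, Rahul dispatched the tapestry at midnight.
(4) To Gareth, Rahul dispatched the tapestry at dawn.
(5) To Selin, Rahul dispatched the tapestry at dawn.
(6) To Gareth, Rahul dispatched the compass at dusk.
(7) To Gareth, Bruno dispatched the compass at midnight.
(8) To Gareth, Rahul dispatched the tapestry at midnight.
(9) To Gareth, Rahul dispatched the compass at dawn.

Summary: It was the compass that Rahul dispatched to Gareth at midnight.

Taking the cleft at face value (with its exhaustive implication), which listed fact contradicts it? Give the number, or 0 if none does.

Focus of the cleft: "the compass" (the thing). Presupposed background: Rahul as agent and Gareth as recipient and at midnight as setting.
Exhaustivity: the compass is the only thing satisfying that background.
Fact (8) shares the background but with thing = the tapestry; exhaustivity is violated.

8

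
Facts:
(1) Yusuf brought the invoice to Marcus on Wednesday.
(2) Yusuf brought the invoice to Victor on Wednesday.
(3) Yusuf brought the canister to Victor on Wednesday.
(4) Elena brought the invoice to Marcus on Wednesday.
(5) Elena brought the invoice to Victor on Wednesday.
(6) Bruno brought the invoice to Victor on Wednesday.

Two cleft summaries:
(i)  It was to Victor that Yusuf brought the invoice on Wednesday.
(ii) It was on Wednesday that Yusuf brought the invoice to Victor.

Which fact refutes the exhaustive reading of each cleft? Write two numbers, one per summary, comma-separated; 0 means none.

(i): focus "Victor". Looking for Yusuf as agent and the invoice as thing and on Wednesday as setting with some other recipient — fact (1) has Marcus there. Refuted.
(ii): focus "on Wednesday". No fact shares Yusuf as agent and the invoice as thing and Victor as recipient with a different setting. 0.

1, 0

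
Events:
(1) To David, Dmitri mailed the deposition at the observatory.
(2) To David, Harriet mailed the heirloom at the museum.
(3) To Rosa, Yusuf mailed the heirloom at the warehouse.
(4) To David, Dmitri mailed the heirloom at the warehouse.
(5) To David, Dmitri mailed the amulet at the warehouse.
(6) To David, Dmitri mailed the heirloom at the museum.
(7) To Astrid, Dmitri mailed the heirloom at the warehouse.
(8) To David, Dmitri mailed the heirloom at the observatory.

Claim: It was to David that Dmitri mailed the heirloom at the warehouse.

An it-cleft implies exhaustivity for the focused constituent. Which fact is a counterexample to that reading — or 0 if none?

The cleft puts "David" in focus and presupposes the open proposition with agent = Dmitri, thing = the heirloom, setting = at the warehouse.
The exhaustive reading says no other recipient fits that background.
Fact (7) shares the background but with recipient = Astrid; exhaustivity is violated.

7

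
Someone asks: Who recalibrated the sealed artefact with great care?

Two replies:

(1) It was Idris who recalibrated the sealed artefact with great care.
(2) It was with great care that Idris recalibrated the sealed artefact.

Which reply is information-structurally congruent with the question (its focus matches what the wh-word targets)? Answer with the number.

1

The question word "who" targets the subject (agent).
Option (1) clefts "Idris" — that matches what the question asks about.
Option (2) clefts "with great care" — the manner, not what was asked.
So the congruent reply is (1).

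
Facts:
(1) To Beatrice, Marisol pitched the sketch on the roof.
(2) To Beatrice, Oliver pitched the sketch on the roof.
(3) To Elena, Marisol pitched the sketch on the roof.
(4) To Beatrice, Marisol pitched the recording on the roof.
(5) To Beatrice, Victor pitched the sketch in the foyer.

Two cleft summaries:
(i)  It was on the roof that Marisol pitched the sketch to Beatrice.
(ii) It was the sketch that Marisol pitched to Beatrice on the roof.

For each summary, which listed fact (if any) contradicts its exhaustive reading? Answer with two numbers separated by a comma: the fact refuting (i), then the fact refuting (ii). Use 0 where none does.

(i): focus "on the roof". No fact shares agent = Marisol, thing = the sketch, recipient = Beatrice with a different setting. 0.
(ii): focus "the sketch". Looking for agent = Marisol, recipient = Beatrice, setting = on the roof with some other thing — fact (4) has the recording there. Refuted.

0, 4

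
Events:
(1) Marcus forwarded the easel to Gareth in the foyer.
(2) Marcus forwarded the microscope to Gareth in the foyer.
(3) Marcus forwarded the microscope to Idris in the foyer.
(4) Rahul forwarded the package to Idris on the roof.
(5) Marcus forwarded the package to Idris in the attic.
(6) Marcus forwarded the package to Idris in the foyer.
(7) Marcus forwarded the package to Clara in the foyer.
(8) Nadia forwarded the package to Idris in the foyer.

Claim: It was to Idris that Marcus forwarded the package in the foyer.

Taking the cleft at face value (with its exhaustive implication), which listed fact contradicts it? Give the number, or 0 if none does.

The cleft puts "Idris" in focus and presupposes the open proposition with Marcus as agent and the package as thing and in the foyer as setting.
The exhaustive reading says no other recipient fits that background.
But fact (7) also has Marcus as agent and the package as thing and in the foyer as setting, with recipient = Clara — so the exhaustive reading fails.

7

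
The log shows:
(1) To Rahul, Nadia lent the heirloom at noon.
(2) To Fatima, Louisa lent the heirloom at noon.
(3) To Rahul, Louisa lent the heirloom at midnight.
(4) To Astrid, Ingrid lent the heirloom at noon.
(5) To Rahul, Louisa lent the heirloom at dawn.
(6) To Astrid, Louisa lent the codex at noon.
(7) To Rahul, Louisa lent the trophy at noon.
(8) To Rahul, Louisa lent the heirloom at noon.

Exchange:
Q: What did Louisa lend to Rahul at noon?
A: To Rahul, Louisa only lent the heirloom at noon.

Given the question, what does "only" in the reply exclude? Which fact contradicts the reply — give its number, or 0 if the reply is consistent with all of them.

The question "What did ...?" targets the thing, so in the reply the focus falls on "the heirloom".
So "only" ranges over things; the rest (Louisa as agent and Rahul as recipient and at noon as setting) is presupposed.
Fact (7) shares the background with a different thing (the trophy) — counterexample.
(Fact (3) would refute a reading with focus on the setting — but that is not what the question asks.)

7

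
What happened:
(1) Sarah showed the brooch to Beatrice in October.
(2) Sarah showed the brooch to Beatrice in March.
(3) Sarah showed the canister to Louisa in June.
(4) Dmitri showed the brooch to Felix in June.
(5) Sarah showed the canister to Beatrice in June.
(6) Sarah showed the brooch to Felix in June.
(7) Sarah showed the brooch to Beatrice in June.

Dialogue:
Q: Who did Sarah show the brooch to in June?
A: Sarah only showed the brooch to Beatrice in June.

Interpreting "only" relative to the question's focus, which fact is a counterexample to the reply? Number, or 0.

6

The question "Who did ... to ...?" targets the recipient, so in the reply the focus falls on "Beatrice".
So "only" ranges over recipients; the rest (Sarah as agent and the brooch as thing and in June as setting) is presupposed.
Fact (6) shares the background with a different recipient (Felix) — counterexample.
(Fact (1) would refute a reading with focus on the setting — but that is not what the question asks.)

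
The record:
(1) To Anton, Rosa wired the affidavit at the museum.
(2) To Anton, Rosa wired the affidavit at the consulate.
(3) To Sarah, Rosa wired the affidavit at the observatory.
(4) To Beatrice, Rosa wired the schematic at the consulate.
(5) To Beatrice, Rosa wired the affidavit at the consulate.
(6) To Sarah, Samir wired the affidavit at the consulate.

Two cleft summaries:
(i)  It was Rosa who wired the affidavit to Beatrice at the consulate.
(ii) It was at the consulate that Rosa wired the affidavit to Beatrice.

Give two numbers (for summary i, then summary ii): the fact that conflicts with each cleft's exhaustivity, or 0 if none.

0, 0

(i): focus "Rosa". No fact shares thing = the affidavit, recipient = Beatrice, setting = at the consulate with a different agent. 0.
(ii): focus "at the consulate". No fact shares agent = Rosa, thing = the affidavit, recipient = Beatrice with a different setting. 0.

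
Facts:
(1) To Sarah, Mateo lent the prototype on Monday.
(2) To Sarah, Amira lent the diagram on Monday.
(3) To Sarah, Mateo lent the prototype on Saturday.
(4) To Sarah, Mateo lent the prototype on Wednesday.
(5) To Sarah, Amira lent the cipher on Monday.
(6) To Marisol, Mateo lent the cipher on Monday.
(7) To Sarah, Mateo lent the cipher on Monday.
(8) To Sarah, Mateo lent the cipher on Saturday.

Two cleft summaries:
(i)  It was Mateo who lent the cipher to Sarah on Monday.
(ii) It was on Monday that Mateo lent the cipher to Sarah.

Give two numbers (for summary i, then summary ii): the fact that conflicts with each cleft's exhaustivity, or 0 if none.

5, 8

Summary (i) focuses "Mateo" (the agent); background thing = the cipher, recipient = Sarah, setting = on Monday. Fact (5) matches that background with agent = Amira — refutes (i).
Summary (ii) focuses "on Monday" (the setting); background agent = Mateo, thing = the cipher, recipient = Sarah. Fact (8) matches that background with setting = on Saturday — refutes (ii).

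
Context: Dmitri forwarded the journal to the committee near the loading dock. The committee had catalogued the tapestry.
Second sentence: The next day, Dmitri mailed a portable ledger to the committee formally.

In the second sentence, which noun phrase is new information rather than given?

a portable ledger

"Dmitri" and "the committee" in the second sentence are given — already mentioned in the context.
"a portable ledger" has no antecedent in the context; it is discourse-new (the indefinite article also signals a new referent).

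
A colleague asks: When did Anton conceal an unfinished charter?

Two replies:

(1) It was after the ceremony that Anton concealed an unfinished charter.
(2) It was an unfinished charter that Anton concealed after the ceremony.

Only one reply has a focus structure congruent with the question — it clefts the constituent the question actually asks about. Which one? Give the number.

1

The question word "when" targets the time.
Option (1) clefts "after the ceremony" — that matches what the question asks about.
Option (2) clefts "an unfinished charter" — the direct object, not what was asked.
So the congruent reply is (1).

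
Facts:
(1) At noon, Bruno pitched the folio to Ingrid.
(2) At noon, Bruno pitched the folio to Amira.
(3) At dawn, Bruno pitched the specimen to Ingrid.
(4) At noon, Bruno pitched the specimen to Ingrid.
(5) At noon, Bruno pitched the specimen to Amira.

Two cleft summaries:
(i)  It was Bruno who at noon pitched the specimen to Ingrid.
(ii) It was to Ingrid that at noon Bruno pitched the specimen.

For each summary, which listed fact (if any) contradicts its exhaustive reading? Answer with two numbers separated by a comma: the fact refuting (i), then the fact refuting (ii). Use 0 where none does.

0, 5

Summary (i) focuses "Bruno" (the agent); background same thing, recipient, setting (the specimen / Ingrid / at noon). No fact matches that background with a different agent, so 0.
Summary (ii) focuses "Ingrid" (the recipient); background same agent, thing, setting (Bruno / the specimen / at noon). Fact (5) matches that background with recipient = Amira — refutes (ii).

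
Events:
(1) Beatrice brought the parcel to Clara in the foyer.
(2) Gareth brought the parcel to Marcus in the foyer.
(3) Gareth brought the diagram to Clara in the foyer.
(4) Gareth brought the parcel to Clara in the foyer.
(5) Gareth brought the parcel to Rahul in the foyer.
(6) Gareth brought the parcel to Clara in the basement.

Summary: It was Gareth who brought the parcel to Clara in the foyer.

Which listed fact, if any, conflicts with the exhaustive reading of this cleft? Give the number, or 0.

1

Focus of the cleft: "Gareth" (the agent). Presupposed background: the parcel as thing and Clara as recipient and in the foyer as setting.
The exhaustive reading says no other agent fits that background.
Fact (1) shares the background but with agent = Beatrice; exhaustivity is violated.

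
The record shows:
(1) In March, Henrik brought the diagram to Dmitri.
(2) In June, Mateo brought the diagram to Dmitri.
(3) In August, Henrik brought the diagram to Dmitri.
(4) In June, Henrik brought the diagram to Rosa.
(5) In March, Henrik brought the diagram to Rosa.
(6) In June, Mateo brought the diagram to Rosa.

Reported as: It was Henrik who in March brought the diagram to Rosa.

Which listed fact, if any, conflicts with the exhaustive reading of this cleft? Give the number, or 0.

0

Focus of the cleft: "Henrik" (the agent). Presupposed background: same thing, recipient, setting (the diagram / Rosa / in March).
Exhaustivity: Henrik is the only agent satisfying that background.
No listed fact matches the background with a different agent. Exhaustivity holds.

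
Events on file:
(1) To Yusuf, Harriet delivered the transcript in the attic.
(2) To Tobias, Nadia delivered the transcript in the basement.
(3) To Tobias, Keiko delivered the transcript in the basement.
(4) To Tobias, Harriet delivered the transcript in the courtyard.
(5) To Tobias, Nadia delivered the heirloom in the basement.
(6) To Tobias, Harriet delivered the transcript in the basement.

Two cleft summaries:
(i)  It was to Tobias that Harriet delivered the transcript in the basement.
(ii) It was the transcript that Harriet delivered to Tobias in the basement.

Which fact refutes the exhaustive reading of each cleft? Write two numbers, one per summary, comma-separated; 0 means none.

Summary (i) focuses "Tobias" (the recipient); background same agent, thing, setting (Harriet / the transcript / in the basement). No fact matches that background with a different recipient, so 0.
Summary (ii) focuses "the transcript" (the thing); background same agent, recipient, setting (Harriet / Tobias / in the basement). No fact matches that background with a different thing, so 0.

0, 0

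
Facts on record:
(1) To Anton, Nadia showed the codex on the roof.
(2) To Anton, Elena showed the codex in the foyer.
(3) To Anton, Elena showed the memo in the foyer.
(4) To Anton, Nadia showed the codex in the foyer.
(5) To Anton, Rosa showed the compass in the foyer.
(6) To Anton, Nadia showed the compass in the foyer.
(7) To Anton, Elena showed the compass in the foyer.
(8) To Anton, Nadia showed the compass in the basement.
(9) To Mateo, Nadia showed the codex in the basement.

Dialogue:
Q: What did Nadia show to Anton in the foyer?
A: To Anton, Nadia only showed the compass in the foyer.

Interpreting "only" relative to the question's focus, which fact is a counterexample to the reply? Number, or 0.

The question "What did ...?" targets the thing, so in the reply the focus falls on "the compass".
So "only" ranges over things; the rest (agent = Nadia, recipient = Anton, setting = in the foyer) is presupposed.
Fact (4) shares the background with a different thing (the codex) — counterexample.
(Fact (8) would refute a reading with focus on the setting — but that is not what the question asks.)

4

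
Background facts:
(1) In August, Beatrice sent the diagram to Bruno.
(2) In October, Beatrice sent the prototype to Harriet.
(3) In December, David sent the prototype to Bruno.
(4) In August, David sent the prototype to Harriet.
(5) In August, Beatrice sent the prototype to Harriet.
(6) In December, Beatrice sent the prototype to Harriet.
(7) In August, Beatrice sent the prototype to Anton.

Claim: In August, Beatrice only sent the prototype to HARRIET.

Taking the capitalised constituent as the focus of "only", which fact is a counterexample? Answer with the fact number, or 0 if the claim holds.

Focus (in capitals) is "Harriet" — the recipient. "Only" excludes alternative recipients while holding fixed Beatrice as agent and the prototype as thing and in August as setting.
Fact (7) shares the background but differs in recipient (Anton) — a counterexample.

7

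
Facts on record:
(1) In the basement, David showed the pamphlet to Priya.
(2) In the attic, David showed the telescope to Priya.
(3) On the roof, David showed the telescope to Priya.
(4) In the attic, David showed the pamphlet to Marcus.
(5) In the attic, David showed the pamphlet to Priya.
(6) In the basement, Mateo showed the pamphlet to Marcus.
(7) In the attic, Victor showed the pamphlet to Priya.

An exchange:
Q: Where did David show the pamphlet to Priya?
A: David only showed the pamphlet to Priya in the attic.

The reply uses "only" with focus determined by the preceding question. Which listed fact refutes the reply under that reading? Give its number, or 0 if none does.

Answering "Where did ...?" puts focus on the setting — here, "in the attic".
"Only" then excludes alternative settings while the background — same agent, thing, recipient (David / the pamphlet / Priya) — is held fixed.
Fact (1) shares the background with a different setting (in the basement) — counterexample.
(Fact (4) would refute a reading with focus on the recipient — but that is not what the question asks.)

1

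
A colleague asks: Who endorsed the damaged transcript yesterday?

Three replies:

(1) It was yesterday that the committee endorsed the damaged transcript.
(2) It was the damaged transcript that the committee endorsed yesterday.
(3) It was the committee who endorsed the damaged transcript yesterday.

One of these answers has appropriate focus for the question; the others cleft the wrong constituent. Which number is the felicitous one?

3

The question word "who" targets the subject (agent).
Option (1) clefts "yesterday" — the time, not what was asked.
Option (2) clefts "the damaged transcript" — the direct object, not what was asked.
Option (3) clefts "the committee" — that matches what the question asks about.
So the congruent reply is (3).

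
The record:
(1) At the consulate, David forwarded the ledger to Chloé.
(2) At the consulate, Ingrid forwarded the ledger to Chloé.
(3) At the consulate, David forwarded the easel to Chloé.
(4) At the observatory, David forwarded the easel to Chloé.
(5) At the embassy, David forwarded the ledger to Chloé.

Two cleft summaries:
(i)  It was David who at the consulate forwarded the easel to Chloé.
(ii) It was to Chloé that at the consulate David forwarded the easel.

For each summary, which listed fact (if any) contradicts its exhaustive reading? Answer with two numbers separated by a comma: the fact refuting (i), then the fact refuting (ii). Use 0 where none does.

0, 0

Summary (i) focuses "David" (the agent); background thing = the easel, recipient = Chloé, setting = at the consulate. No fact matches that background with a different agent, so 0.
Summary (ii) focuses "Chloé" (the recipient); background agent = David, thing = the easel, setting = at the consulate. No fact matches that background with a different recipient, so 0.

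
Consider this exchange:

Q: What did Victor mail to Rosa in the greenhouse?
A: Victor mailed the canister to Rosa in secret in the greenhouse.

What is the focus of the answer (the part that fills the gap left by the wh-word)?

The wh-word "what" asks about the direct object.
In the answer, "Victor", "to Rosa" and "in the greenhouse" are given — repeated from the question.
"in secret" is also new, but it specifies the manner, which is not what the question asks about — so it is not the focus.
The constituent filling the direct object gap is "the canister"; that is the focus.

the canister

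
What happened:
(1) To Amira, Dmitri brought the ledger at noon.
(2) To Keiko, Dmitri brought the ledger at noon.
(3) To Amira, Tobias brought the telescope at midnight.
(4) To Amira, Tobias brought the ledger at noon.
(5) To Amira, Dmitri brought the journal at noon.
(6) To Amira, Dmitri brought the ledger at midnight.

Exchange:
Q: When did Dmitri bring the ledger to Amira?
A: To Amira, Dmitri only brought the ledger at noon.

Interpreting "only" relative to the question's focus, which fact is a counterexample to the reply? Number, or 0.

6

Answering "When did ...?" puts focus on the setting — here, "at noon".
"Only" then excludes alternative settings while the background — same agent, thing, recipient (Dmitri / the ledger / Amira) — is held fixed.
Fact (6) shares the background with a different setting (at midnight) — counterexample.
(Fact (2) would refute a reading with focus on the recipient — but that is not what the question asks.)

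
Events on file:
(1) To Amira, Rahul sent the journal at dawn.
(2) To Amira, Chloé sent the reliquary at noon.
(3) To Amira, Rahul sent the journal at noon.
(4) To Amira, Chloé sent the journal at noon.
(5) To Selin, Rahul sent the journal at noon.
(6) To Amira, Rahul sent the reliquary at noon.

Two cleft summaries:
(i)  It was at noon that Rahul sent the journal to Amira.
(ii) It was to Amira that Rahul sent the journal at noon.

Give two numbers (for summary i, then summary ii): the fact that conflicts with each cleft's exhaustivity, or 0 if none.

1, 5

Summary (i) focuses "at noon" (the setting); background same agent, thing, recipient (Rahul / the journal / Amira). Fact (1) matches that background with setting = at dawn — refutes (i).
Summary (ii) focuses "Amira" (the recipient); background same agent, thing, setting (Rahul / the journal / at noon). Fact (5) matches that background with recipient = Selin — refutes (ii).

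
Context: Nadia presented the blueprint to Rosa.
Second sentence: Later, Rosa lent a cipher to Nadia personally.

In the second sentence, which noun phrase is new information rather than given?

a cipher

"Rosa" and "Nadia" in the second sentence are given — already mentioned in the context.
"a cipher" has no antecedent in the context; it is discourse-new (the indefinite article also signals a new referent).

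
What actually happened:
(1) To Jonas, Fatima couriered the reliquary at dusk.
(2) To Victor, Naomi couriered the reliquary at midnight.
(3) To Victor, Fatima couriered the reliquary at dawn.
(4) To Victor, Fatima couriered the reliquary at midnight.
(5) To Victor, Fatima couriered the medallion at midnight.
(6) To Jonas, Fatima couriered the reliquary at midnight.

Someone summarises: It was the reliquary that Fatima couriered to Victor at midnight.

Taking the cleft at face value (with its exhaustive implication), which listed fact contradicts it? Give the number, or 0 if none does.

5

The cleft puts "the reliquary" in focus and presupposes the open proposition with Fatima as agent and Victor as recipient and at midnight as setting.
Exhaustivity: the reliquary is the only thing satisfying that background.
But fact (5) also has Fatima as agent and Victor as recipient and at midnight as setting, with thing = the medallion — so the exhaustive reading fails.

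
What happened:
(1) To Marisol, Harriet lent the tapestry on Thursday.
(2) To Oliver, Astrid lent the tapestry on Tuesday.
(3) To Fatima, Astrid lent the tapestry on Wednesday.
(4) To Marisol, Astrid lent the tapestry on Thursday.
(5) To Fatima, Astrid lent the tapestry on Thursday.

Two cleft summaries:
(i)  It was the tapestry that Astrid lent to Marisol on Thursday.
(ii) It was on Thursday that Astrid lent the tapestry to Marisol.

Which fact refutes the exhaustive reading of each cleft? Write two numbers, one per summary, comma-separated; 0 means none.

0, 0

Summary (i) focuses "the tapestry" (the thing); background Astrid as agent and Marisol as recipient and on Thursday as setting. No fact matches that background with a different thing, so 0.
Summary (ii) focuses "on Thursday" (the setting); background Astrid as agent and the tapestry as thing and Marisol as recipient. No fact matches that background with a different setting, so 0.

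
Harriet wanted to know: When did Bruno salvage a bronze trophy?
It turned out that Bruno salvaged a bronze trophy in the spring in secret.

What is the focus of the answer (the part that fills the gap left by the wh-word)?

in the spring

The wh-word "when" asks about the time.
In the answer, "Bruno" and "a bronze trophy" are given — repeated from the question.
"in secret" is also new, but it specifies the manner, which is not what the question asks about — so it is not the focus.
The constituent filling the time gap is "in the spring"; that is the focus.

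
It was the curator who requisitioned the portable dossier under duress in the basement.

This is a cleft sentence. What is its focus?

In an it-cleft "It was X that/who ...", the clefted constituent X is the focus; the that/who-clause expresses the presupposed open proposition.
Here the focus is "the curator". The backgrounded (presupposed) material includes "the portable dossier", "under duress" and "in the basement".

the curator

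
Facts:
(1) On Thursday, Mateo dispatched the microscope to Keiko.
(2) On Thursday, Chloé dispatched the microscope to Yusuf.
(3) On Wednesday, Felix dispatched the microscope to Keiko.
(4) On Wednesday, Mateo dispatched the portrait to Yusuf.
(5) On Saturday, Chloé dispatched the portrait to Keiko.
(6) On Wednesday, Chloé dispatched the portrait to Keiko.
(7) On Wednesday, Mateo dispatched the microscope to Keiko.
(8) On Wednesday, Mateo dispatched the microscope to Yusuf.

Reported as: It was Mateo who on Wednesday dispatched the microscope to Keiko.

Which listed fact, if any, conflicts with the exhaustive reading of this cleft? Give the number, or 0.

3

The cleft puts "Mateo" in focus and presupposes the open proposition with the microscope as thing and Keiko as recipient and on Wednesday as setting.
Exhaustivity: Mateo is the only agent satisfying that background.
Fact (3) shares the background but with agent = Felix; exhaustivity is violated.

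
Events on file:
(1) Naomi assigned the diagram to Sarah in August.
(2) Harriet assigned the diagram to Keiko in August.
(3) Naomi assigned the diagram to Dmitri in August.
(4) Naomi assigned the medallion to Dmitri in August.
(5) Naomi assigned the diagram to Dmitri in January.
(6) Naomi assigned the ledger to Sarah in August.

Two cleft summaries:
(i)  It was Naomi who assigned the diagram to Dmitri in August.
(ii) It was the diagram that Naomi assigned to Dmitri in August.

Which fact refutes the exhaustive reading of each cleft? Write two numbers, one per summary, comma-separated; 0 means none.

Summary (i) focuses "Naomi" (the agent); background same thing, recipient, setting (the diagram / Dmitri / in August). No fact matches that background with a different agent, so 0.
Summary (ii) focuses "the diagram" (the thing); background same agent, recipient, setting (Naomi / Dmitri / in August). Fact (4) matches that background with thing = the medallion — refutes (ii).

0, 4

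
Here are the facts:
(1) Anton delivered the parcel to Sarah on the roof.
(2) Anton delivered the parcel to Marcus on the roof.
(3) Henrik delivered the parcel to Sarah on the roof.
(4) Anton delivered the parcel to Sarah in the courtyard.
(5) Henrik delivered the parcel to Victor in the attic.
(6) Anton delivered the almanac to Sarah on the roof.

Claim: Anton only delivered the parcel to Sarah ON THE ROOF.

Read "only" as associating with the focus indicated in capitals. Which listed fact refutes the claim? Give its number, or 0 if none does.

Focus (in capitals) is "on the roof" — the setting. "Only" excludes alternative settings while holding fixed same agent, thing, recipient (Anton / the parcel / Sarah).
Fact (4) shares the background but differs in setting (in the courtyard) — a counterexample.

4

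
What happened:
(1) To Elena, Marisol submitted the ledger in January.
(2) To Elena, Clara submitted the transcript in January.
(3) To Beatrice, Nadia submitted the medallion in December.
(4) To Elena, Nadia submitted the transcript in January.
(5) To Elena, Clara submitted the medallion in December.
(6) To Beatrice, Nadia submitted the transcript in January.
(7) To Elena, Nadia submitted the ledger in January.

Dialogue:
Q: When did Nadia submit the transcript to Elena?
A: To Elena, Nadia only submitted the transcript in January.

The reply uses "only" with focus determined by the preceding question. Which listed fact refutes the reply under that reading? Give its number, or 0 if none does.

Answering "When did ...?" puts focus on the setting — here, "in January".
"Only" then excludes alternative settings while the background — Nadia as agent and the transcript as thing and Elena as recipient — is held fixed.
No listed fact shares that background with another setting. Nothing contradicts the reply.
(Fact (7) would refute a reading with focus on the thing — but that is not what the question asks.)

0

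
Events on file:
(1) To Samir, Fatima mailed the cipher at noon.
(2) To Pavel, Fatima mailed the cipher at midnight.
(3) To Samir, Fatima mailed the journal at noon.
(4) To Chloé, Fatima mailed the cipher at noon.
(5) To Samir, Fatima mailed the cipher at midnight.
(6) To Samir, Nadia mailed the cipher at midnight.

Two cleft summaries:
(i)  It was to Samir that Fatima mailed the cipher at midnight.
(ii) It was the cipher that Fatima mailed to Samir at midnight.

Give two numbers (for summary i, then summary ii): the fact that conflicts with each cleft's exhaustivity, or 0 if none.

Summary (i) focuses "Samir" (the recipient); background agent = Fatima, thing = the cipher, setting = at midnight. Fact (2) matches that background with recipient = Pavel — refutes (i).
Summary (ii) focuses "the cipher" (the thing); background agent = Fatima, recipient = Samir, setting = at midnight. No fact matches that background with a different thing, so 0.

2, 0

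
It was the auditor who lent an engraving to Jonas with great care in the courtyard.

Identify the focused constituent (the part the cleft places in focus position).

the auditor

In an it-cleft "It was X that/who ...", the clefted constituent X is the focus; the that/who-clause expresses the presupposed open proposition.
Here the focus is "the auditor". The backgrounded (presupposed) material includes "an engraving", "to Jonas", "with great care" and "in the courtyard".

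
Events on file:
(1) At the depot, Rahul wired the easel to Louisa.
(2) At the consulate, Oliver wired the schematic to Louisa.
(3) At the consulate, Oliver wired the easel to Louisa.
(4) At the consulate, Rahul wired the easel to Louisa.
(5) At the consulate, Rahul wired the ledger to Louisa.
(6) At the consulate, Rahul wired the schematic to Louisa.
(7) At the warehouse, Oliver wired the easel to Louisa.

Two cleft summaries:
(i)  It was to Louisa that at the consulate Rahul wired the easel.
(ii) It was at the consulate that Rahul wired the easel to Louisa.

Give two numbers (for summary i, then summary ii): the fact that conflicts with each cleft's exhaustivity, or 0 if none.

Summary (i) focuses "Louisa" (the recipient); background agent = Rahul, thing = the easel, setting = at the consulate. No fact matches that background with a different recipient, so 0.
Summary (ii) focuses "at the consulate" (the setting); background agent = Rahul, thing = the easel, recipient = Louisa. Fact (1) matches that background with setting = at the depot — refutes (ii).

0, 1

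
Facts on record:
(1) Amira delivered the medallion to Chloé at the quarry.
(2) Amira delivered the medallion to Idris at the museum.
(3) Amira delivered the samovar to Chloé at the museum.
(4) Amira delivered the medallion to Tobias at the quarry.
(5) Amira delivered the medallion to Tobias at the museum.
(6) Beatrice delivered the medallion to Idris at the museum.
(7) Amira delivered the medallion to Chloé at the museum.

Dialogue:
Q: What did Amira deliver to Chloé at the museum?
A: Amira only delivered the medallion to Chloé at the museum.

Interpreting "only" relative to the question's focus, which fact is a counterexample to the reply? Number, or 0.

Answering "What did ...?" puts focus on the thing — here, "the medallion".
So "only" ranges over things; the rest (same agent, recipient, setting (Amira / Chloé / at the museum)) is presupposed.
Fact (3) keeps same agent, recipient, setting (Amira / Chloé / at the museum) but has thing = the samovar; that refutes the reply.
(Fact (1) would refute a reading with focus on the setting — but that is not what the question asks.)

3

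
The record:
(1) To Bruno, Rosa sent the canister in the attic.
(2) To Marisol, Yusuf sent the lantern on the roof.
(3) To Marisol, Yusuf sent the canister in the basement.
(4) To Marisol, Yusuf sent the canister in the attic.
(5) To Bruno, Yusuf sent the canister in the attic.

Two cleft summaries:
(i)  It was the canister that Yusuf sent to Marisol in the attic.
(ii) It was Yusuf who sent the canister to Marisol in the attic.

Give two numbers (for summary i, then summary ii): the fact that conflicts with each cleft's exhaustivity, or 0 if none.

0, 0

Summary (i) focuses "the canister" (the thing); background same agent, recipient, setting (Yusuf / Marisol / in the attic). No fact matches that background with a different thing, so 0.
Summary (ii) focuses "Yusuf" (the agent); background same thing, recipient, setting (the canister / Marisol / in the attic). No fact matches that background with a different agent, so 0.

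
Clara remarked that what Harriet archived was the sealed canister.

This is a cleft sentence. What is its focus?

the sealed canister

In a pseudo-cleft "What ... was X", the post-copular constituent X is the focus.
Here the focus is "the sealed canister". The backgrounded (presupposed) material includes "Harriet".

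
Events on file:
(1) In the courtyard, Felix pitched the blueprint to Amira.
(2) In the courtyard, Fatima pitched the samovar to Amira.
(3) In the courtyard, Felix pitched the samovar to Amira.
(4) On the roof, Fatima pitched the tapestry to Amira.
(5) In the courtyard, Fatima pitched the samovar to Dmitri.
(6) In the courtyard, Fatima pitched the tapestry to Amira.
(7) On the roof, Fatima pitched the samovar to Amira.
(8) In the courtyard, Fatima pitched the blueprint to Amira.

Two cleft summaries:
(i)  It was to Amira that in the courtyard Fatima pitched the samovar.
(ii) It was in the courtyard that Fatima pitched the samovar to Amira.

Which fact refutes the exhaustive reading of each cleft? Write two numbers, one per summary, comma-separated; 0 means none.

5, 7

(i): focus "Amira". Looking for same agent, thing, setting (Fatima / the samovar / in the courtyard) with some other recipient — fact (5) has Dmitri there. Refuted.
(ii): focus "in the courtyard". Looking for same agent, thing, recipient (Fatima / the samovar / Amira) with some other setting — fact (7) has on the roof there. Refuted.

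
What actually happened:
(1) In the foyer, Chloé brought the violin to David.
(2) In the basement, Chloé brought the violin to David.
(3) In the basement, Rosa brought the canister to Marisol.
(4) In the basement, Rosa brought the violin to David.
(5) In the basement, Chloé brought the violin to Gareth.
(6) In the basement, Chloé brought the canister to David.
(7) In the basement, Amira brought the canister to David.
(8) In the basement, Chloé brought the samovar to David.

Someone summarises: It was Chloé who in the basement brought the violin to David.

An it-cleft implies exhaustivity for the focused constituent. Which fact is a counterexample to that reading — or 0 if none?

Focus of the cleft: "Chloé" (the agent). Presupposed background: the violin as thing and David as recipient and in the basement as setting.
The exhaustive reading says no other agent fits that background.
But fact (4) also has the violin as thing and David as recipient and in the basement as setting, with agent = Rosa — so the exhaustive reading fails.

4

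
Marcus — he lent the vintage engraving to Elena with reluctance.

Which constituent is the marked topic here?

The construction explicitly marks "Marcus" as what the sentence is about — the topic.
The remainder of the clause is the comment (what is said about the topic).

Marcus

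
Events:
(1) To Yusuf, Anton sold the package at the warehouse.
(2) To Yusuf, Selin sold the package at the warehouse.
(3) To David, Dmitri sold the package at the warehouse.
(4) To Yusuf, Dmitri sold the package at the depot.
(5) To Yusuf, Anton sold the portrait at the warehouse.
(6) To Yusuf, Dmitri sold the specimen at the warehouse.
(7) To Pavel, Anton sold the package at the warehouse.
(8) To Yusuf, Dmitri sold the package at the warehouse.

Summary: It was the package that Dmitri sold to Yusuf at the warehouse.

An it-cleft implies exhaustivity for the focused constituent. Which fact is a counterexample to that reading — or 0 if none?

Focus of the cleft: "the package" (the thing). Presupposed background: same agent, recipient, setting (Dmitri / Yusuf / at the warehouse).
The exhaustive reading says no other thing fits that background.
But fact (6) also has same agent, recipient, setting (Dmitri / Yusuf / at the warehouse), with thing = the specimen — so the exhaustive reading fails.

6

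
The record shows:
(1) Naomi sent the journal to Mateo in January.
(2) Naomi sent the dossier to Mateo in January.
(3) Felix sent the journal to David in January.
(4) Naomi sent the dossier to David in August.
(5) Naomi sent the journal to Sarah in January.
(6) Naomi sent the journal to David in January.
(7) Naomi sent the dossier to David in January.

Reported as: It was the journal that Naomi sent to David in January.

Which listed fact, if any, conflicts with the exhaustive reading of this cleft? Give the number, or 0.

7

The cleft puts "the journal" in focus and presupposes the open proposition with Naomi as agent and David as recipient and in January as setting.
Exhaustivity: the journal is the only thing satisfying that background.
But fact (7) also has Naomi as agent and David as recipient and in January as setting, with thing = the dossier — so the exhaustive reading fails.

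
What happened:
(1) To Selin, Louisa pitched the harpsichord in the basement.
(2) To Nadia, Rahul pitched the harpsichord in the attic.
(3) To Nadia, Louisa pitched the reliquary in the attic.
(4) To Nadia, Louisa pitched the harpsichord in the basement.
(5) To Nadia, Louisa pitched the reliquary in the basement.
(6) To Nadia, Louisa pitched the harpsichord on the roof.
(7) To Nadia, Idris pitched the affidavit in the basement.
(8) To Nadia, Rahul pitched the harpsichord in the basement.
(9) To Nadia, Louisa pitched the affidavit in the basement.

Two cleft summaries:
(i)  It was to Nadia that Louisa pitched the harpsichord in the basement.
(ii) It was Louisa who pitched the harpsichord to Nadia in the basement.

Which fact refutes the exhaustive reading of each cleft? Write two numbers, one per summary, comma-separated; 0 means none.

1, 8

Summary (i) focuses "Nadia" (the recipient); background same agent, thing, setting (Louisa / the harpsichord / in the basement). Fact (1) matches that background with recipient = Selin — refutes (i).
Summary (ii) focuses "Louisa" (the agent); background same thing, recipient, setting (the harpsichord / Nadia / in the basement). Fact (8) matches that background with agent = Rahul — refutes (ii).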